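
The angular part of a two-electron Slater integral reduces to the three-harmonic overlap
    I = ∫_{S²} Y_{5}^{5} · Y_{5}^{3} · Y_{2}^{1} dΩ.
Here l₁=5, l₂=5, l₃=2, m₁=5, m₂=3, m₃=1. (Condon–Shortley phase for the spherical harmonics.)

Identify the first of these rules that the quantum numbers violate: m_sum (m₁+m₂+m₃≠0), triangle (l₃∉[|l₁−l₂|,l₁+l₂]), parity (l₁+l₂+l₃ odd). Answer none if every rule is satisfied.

m_sum

azimuthal sum: 5 + 3 + 1 = 9  ✗
0 ≤ 2 ≤ 10 (triangle on l)
L = 5 + 5 + 2 = 12 (even)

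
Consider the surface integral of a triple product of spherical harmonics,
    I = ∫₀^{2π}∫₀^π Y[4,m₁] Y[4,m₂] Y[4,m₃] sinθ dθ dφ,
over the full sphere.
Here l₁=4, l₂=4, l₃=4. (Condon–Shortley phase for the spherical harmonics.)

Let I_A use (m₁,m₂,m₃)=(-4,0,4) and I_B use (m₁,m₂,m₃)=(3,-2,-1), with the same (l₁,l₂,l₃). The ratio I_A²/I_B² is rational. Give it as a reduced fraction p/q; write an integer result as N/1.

14/5

Same 4,4,4: normalisation and zero-m 3j drop out of the ratio.
A: Δ: 4! 4! 4! / 13! → 1/450450; sum: t=4:+1/13824 = 1/13824; 3j²(4 4 4; -4 0 4) = Δ·Π!·Σ² = 14/1287  (sign +1)
B: Δ: 4! 4! 4! / 13! → 1/450450; sum: t=0:+1/576 t=1:−1/864 = 1/1728; 3j²(4 4 4; 3 -2 -1) = Δ·Π!·Σ² = 5/1287  (sign -1)
I_A²/I_B² = (14/1287)/(5/1287) = 14/5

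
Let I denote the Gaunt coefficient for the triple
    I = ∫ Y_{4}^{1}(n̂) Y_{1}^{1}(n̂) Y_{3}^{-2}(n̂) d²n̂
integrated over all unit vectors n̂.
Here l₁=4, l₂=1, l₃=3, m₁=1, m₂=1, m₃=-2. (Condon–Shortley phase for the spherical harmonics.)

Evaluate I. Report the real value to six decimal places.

Checks pass: Σm=0; 8 even; l₃=3∈[3,5].
(2·4+1)(2·1+1)(2·3+1) = 189
Δ: 2! 6! 0! / 9! → 1/252
sum: t=1:−1/36 = -1/36
3j²(4 1 3; 0 0 0) = Δ·Π!·Σ² = 4/63  (sign +1)
sum: t=2:+1/240 = 1/240
3j²(4 1 3; 1 1 -2) = Δ·Π!·Σ² = 1/84  (sign -1)
combine: 4πI² = 189·4/63·1/84 = 1/7
take √, sign -1: I = -0.10662181

-0.106622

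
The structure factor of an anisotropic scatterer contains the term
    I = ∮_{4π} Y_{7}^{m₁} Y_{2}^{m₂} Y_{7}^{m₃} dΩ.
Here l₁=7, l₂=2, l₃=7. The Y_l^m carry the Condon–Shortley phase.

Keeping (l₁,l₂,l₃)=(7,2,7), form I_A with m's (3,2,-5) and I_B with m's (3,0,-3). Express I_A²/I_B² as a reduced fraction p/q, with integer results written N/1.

l's match ⇒ only the (l;m) 3-j factors differ between A and B.
A: triangle coeff Δ(7,2,7) = 1/185640; Σ_t [2,2]: t=2:+1/29030400 = 1/29030400; (3j)²=99/7735 [(7 2 7; 3 2 -5)], sign=+1
B: triangle coeff Δ(7,2,7) = 1/185640; Σ_t [0,2]: t=0:+1/3870720 t=1:−1/2177280 t=2:+1/29030400 = -29/174182400; (3j)²=841/185640 [(7 2 7; 3 0 -3)], sign=-1
I_A²/I_B² = (99/7735)/(841/185640) = 2376/841

2376/841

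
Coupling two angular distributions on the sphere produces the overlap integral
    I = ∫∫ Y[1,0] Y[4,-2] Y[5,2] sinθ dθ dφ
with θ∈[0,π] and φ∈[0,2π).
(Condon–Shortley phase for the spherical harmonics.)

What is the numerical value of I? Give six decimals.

Checks pass: Σm=0; 10 even; l₃=5∈[3,5].
(2·1+1)(2·4+1)(2·5+1) = 297
Δ: 0! 2! 8! / 11! → 1/495
sum: t=0:+1/576 = 1/576
3j²(1 4 5; 0 0 0) = Δ·Π!·Σ² = 5/99  (sign -1)
sum: t=0:+1/1440 = 1/1440
3j²(1 4 5; 0 -2 2) = Δ·Π!·Σ² = 7/165  (sign -1)
combine: 4πI² = 297·5/99·7/165 = 7/11
take √, sign +1: I = 0.22503380

0.225034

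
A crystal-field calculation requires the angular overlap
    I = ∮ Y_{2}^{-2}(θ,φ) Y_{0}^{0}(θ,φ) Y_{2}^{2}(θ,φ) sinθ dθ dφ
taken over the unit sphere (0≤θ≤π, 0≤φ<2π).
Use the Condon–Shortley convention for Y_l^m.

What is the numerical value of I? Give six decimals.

m-sum 0 ✓  L=4 even ✓  2≤2≤2 ✓
Π(2lᵢ+1) = 5×1×5 = 25
triangle coeff Δ(2,0,2) = 1/5
Σ_t [0,0]: t=0:+1/4 = 1/4
(3j)²=1/5 [(2 0 2; 0 0 0)], sign=+1
Σ_t [0,0]: t=0:+1/24 = 1/24
(3j)²=1/5 [(2 0 2; -2 0 2)], sign=+1
⇒ 4πI² = 1/1
I = (+1)√(1/1/(4π)) = 0.28209479

0.282095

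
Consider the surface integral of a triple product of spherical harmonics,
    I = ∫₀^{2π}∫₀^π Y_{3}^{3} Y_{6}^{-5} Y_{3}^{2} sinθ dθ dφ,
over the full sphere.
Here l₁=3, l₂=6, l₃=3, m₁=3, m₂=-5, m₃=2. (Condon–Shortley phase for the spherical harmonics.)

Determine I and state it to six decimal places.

-0.254801

Checks pass: Σm=0; 12 even; l₃=3∈[3,9].
(2·3+1)(2·6+1)(2·3+1) = 637
Δ: 6! 0! 6! / 13! → 1/12012
sum: t=3:−1/1296 = -1/1296
3j²(3 6 3; 0 0 0) = Δ·Π!·Σ² = 100/3003  (sign +1)
sum: t=0:+1/86400 = 1/86400
3j²(3 6 3; 3 -5 2) = Δ·Π!·Σ² = 1/26  (sign -1)
combine: 4πI² = 637·100/3003·1/26 = 350/429
take √, sign -1: I = -0.25480060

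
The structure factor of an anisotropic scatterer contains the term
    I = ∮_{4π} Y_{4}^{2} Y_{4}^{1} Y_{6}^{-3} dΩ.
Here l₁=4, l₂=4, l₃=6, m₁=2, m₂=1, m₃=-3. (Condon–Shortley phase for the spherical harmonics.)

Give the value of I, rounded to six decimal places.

-0.103072

m-sum 0 ✓  L=14 even ✓  0≤6≤8 ✓
Π(2lᵢ+1) = 9×9×13 = 1053
triangle coeff Δ(4,4,6) = 1/1261260
Σ_t [0,2]: t=0:+1/4608 t=1:−1/1296 t=2:+1/4608 = -7/20736
(3j)²=20/1287 [(4 4 6; 0 0 0)], sign=-1
Σ_t [0,2]: t=0:+1/11520 t=1:−1/5760 t=2:+1/51840 = -7/103680
(3j)²=7/858 [(4 4 6; 2 1 -3)], sign=+1
⇒ 4πI² = 210/1573
I = (-1)√(210/1573/(4π)) = -0.10307192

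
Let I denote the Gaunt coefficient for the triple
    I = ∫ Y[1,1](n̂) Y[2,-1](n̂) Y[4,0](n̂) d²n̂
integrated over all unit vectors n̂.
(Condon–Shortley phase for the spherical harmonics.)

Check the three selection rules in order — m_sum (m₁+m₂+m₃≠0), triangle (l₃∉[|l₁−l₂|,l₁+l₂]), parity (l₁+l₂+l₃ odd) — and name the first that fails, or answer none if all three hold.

azimuthal sum: 1 − 1 + 0 = 0  ✓
1 ≤ 4 ≤ 3 (triangle on l)  ✗
L = 1 + 2 + 4 = 7 (odd)

triangle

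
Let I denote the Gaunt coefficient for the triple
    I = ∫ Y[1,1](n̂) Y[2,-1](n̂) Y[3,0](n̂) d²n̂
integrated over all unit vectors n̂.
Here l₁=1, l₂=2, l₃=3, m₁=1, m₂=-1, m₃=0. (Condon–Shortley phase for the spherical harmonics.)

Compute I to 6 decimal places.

Rules hold: Σm=0, L=6 even, 1≤3≤3.
N = 3·5·7 = 105
Δ = 0!·2!·4!/7! = 1/105
Racah Σ t=0..0: t=0:+1/4 = 1/4
⇒ 3j(1 2 3; 0 0 0)² = 3/35, sgn -1
Racah Σ t=0..0: t=0:+1/12 = 1/12
⇒ 3j(1 2 3; 1 -1 0)² = 1/35, sgn -1
4πI² = N·(3j₀)²·(3jₘ)² = 9/35
I = +1·√(0.257143/4π) = 0.14304817

0.143048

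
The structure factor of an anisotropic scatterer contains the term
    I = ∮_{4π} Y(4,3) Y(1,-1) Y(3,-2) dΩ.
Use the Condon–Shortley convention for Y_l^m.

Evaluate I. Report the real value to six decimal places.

m-sum 0 ✓  L=8 even ✓  3≤3≤5 ✓
Π(2lᵢ+1) = 9×3×7 = 189
triangle coeff Δ(4,1,3) = 1/252
Σ_t [1,1]: t=1:−1/36 = -1/36
(3j)²=4/63 [(4 1 3; 0 0 0)], sign=+1
Σ_t [0,0]: t=0:+1/240 = 1/240
(3j)²=1/12 [(4 1 3; 3 -1 -2)], sign=-1
⇒ 4πI² = 1/1
I = (-1)√(1/1/(4π)) = -0.28209479

-0.282095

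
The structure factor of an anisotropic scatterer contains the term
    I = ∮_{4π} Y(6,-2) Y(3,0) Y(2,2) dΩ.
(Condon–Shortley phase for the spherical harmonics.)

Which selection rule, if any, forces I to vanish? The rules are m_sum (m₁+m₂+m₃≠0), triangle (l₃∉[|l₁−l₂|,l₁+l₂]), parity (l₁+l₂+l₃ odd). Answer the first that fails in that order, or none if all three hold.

m₁+m₂+m₃ = -2 + 0 + 2 = 0  ✓
triangle: |6−3|=3 ≤ l₃=2 ≤ 6+3=9  ✗
parity: l₁+l₂+l₃ = 11 is odd

triangle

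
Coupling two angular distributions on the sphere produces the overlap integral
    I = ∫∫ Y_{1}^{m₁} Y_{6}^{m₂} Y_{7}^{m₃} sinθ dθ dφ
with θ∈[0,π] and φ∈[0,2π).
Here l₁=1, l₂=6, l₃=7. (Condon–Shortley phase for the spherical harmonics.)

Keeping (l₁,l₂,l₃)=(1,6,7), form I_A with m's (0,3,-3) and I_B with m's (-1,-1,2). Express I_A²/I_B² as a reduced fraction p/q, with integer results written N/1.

Same 1,6,7: normalisation and zero-m 3j drop out of the ratio.
A: Δ: 0! 2! 12! / 15! → 1/1365; sum: t=0:+1/2177280 = 1/2177280; 3j²(1 6 7; 0 3 -3) = Δ·Π!·Σ² = 8/273  (sign +1)
B: Δ: 0! 2! 12! / 15! → 1/1365; sum: t=0:+1/1209600 = 1/1209600; 3j²(1 6 7; -1 -1 2) = Δ·Π!·Σ² = 12/455  (sign -1)
I_A²/I_B² = (8/273)/(12/455) = 10/9

10/9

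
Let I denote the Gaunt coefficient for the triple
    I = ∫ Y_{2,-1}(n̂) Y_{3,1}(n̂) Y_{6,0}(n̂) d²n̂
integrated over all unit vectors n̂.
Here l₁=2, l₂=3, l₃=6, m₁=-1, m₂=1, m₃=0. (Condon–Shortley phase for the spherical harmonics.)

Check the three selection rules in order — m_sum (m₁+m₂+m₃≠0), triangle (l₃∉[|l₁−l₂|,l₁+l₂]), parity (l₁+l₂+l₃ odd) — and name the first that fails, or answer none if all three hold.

Σmᵢ = 0  ✓
l₃∈[|l₁−l₂|,l₁+l₂]=[1,5], have l₃=6  ✗
Σlᵢ = 11 ⇒ odd

triangle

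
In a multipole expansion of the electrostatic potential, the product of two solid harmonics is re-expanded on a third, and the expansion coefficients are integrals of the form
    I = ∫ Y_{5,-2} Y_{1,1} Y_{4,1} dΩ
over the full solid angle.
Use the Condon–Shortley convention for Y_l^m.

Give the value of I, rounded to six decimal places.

m-sum 0 ✓  L=10 even ✓  4≤4≤6 ✓
Π(2lᵢ+1) = 11×3×9 = 297
triangle coeff Δ(5,1,4) = 1/495
Σ_t [1,1]: t=1:−1/576 = -1/576
(3j)²=5/99 [(5 1 4; 0 0 0)], sign=-1
Σ_t [2,2]: t=2:+1/1440 = 1/1440
(3j)²=7/165 [(5 1 4; -2 1 1)], sign=-1
⇒ 4πI² = 7/11
I = (+1)√(7/11/(4π)) = 0.22503380

0.225034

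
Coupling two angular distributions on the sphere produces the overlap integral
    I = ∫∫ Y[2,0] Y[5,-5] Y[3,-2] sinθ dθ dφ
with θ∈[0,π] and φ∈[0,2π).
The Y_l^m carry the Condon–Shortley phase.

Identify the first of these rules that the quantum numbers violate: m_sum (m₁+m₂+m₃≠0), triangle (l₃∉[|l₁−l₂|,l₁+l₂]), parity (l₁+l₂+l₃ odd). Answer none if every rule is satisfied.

m_sum

azimuthal sum: 0 − 5 − 2 = -7  ✗
3 ≤ 3 ≤ 7 (triangle on l)
L = 2 + 5 + 3 = 10 (even)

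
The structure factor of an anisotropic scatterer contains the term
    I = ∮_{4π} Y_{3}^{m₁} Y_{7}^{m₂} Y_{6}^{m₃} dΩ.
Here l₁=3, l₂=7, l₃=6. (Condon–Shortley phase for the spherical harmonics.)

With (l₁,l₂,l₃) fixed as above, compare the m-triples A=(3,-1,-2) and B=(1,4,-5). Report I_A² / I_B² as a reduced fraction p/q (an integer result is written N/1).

14700/20449

Same 3,7,6: normalisation and zero-m 3j drop out of the ratio.
A: Δ: 4! 2! 10! / 17! → 1/2042040; sum: t=0:+1/829440 = 1/829440; 3j²(3 7 6; 3 -1 -2) = Δ·Π!·Σ² = 35/2431  (sign +1)
B: Δ: 4! 2! 10! / 17! → 1/2042040; sum: t=1:−1/21772800 t=2:+1/2903040 = 13/43545600; 3j²(3 7 6; 1 4 -5) = Δ·Π!·Σ² = 143/7140  (sign -1)
I_A²/I_B² = (35/2431)/(143/7140) = 14700/20449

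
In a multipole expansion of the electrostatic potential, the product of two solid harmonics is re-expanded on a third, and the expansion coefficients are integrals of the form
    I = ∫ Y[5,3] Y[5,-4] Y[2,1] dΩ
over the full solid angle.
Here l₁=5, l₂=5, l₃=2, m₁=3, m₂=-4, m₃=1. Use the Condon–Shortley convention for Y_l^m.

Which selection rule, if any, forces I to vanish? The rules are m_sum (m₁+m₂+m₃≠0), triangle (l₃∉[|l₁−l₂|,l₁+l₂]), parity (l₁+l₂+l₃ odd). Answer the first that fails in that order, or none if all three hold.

Σmᵢ = 0  ✓
l₃∈[|l₁−l₂|,l₁+l₂]=[0,10], have l₃=2  ✓
Σlᵢ = 12 ⇒ even  ✓

none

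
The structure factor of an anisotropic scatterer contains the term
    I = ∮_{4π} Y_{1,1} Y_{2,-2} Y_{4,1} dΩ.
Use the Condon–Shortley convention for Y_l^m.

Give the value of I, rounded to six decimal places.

l₃=4 ∉ [1,3] — triangle fails ⇒ I = 0

0.000000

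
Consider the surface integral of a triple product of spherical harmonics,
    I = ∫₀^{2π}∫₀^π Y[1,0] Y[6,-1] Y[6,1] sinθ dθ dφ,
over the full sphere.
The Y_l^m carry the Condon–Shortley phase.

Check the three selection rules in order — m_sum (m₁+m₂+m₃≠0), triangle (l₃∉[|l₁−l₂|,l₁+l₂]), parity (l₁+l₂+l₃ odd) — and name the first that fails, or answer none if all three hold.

azimuthal sum: 0 − 1 + 1 = 0  ✓
5 ≤ 6 ≤ 7 (triangle on l)  ✓
L = 1 + 6 + 6 = 13 (odd)  ✗

parity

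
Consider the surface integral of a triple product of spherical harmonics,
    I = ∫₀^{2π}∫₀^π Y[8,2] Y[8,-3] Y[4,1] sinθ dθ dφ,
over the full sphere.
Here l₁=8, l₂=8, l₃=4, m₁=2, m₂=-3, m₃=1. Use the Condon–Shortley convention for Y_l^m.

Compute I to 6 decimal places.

Rules hold: Σm=0, L=20 even, 0≤4≤16.
N = 17·17·9 = 2601
Δ = 12!·4!·4!/21! = 1/185175900
Racah Σ t=4..8: t=4:+1/557383680 t=5:−1/21772800 t=6:+1/8294400 t=7:−1/21772800 t=8:+1/557383680 = 1/30965760
⇒ 3j(8 8 4; 0 0 0)² = 36/4199, sgn +1
Racah Σ t=2..5: t=2:+1/1045094400 t=3:−1/52254720 t=4:+1/23224320 t=5:−1/87091200 = 1/74649600
⇒ 3j(8 8 4; 2 -3 1)² = 110/12597, sgn -1
4πI² = N·(3j₀)²·(3jₘ)² = 11880/61009
I = -1·√(0.194725/4π) = -0.12448194

-0.124482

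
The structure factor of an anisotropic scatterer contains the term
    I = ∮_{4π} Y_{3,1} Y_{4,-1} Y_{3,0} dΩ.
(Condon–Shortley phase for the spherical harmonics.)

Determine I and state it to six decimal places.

-0.099323

m-sum 0 ✓  L=10 even ✓  1≤3≤7 ✓
Π(2lᵢ+1) = 7×9×7 = 441
triangle coeff Δ(3,4,3) = 1/34650
Σ_t [1,3]: t=1:−1/72 t=2:+1/16 t=3:−1/72 = 5/144
(3j)²=2/77 [(3 4 3; 0 0 0)], sign=-1
Σ_t [0,2]: t=0:+1/288 t=1:−1/24 t=2:+1/48 = -5/288
(3j)²=5/462 [(3 4 3; 1 -1 0)], sign=+1
⇒ 4πI² = 15/121
I = (-1)√(15/121/(4π)) = -0.09932258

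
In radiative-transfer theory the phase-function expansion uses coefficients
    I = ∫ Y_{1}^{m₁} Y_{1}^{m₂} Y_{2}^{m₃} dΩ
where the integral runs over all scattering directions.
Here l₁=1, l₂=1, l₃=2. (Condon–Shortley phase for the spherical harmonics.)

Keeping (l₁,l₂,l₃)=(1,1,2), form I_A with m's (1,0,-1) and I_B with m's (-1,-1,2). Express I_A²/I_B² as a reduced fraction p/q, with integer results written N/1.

Same 1,1,2: normalisation and zero-m 3j drop out of the ratio.
A: Δ: 0! 2! 2! / 5! → 1/30; sum: t=0:+1/2 = 1/2; 3j²(1 1 2; 1 0 -1) = Δ·Π!·Σ² = 1/10  (sign -1)
B: Δ: 0! 2! 2! / 5! → 1/30; sum: t=0:+1/4 = 1/4; 3j²(1 1 2; -1 -1 2) = Δ·Π!·Σ² = 1/5  (sign +1)
I_A²/I_B² = (1/10)/(1/5) = 1/2

1/2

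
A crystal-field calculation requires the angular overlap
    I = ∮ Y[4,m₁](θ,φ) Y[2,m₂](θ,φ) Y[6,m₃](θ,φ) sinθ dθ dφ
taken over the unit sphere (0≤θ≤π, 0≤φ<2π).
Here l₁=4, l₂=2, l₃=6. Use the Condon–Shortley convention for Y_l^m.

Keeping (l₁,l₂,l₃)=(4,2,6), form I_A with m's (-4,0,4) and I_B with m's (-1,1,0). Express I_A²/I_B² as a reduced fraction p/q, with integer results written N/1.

Shared (l₁,l₂,l₃)=(4,2,6): N and (l;000)² cancel in I_A²/I_B².
A: Δ = 0!·8!·4!/13! = 1/6435; Racah Σ t=0..0: t=0:+1/161280 = 1/161280; ⇒ 3j(4 2 6; -4 0 4)² = 1/143, sgn +1
B: Δ = 0!·8!·4!/13! = 1/6435; Racah Σ t=0..0: t=0:+1/4320 = 1/4320; ⇒ 3j(4 2 6; -1 1 0)² = 8/429, sgn +1
I_A²/I_B² = (1/143)/(8/429) = 3/8

3/8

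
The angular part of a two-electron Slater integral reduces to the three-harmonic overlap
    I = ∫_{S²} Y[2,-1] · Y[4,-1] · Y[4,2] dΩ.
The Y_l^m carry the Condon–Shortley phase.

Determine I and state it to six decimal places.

0.127700

Checks pass: Σm=0; 10 even; l₃=4∈[2,6].
(2·2+1)(2·4+1)(2·4+1) = 405
Δ: 2! 2! 6! / 11! → 1/13860
sum: t=0:+1/192 t=1:−1/36 t=2:+1/192 = -5/288
3j²(2 4 4; 0 0 0) = Δ·Π!·Σ² = 20/693  (sign -1)
sum: t=1:−1/96 t=2:+1/240 = -1/160
3j²(2 4 4; -1 -1 2) = Δ·Π!·Σ² = 27/1540  (sign -1)
combine: 4πI² = 405·20/693·27/1540 = 1215/5929
take √, sign +1: I = 0.12770047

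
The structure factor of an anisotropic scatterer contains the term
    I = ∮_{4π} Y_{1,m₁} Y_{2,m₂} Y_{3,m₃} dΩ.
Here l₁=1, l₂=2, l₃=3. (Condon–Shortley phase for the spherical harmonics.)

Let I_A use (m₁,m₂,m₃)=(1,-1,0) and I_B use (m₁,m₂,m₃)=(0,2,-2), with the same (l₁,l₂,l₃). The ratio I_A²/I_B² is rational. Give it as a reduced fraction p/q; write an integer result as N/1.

3/5

l's match ⇒ only the (l;m) 3-j factors differ between A and B.
A: triangle coeff Δ(1,2,3) = 1/105; Σ_t [0,0]: t=0:+1/12 = 1/12; (3j)²=1/35 [(1 2 3; 1 -1 0)], sign=-1
B: triangle coeff Δ(1,2,3) = 1/105; Σ_t [0,0]: t=0:+1/24 = 1/24; (3j)²=1/21 [(1 2 3; 0 2 -2)], sign=-1
I_A²/I_B² = (1/35)/(1/21) = 3/5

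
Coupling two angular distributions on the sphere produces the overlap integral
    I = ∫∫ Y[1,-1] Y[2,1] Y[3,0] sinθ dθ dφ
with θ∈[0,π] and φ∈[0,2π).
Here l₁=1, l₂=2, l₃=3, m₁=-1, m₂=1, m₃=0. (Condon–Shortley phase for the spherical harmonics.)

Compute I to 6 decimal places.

Checks pass: Σm=0; 6 even; l₃=3∈[1,3].
(2·1+1)(2·2+1)(2·3+1) = 105
Δ: 0! 2! 4! / 7! → 1/105
sum: t=0:+1/4 = 1/4
3j²(1 2 3; 0 0 0) = Δ·Π!·Σ² = 3/35  (sign -1)
sum: t=0:+1/12 = 1/12
3j²(1 2 3; -1 1 0) = Δ·Π!·Σ² = 1/35  (sign -1)
combine: 4πI² = 105·3/35·1/35 = 9/35
take √, sign +1: I = 0.14304817

0.143048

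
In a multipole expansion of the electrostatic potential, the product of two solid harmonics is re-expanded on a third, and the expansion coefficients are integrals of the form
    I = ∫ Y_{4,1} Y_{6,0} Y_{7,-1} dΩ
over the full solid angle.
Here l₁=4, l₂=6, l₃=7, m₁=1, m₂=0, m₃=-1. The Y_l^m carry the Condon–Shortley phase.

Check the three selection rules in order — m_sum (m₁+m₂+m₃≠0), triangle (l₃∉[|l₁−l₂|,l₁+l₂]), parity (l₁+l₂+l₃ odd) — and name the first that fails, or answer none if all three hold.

Σmᵢ = 0  ✓
l₃∈[|l₁−l₂|,l₁+l₂]=[2,10], have l₃=7  ✓
Σlᵢ = 17 ⇒ odd  ✗

parity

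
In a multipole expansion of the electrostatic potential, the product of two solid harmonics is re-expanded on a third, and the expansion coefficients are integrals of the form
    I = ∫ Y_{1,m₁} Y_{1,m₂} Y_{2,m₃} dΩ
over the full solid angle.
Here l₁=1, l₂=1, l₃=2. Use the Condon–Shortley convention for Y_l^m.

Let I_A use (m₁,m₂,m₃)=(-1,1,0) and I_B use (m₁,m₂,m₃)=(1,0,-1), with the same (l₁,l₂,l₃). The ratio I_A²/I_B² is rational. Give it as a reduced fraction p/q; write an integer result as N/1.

Same 1,1,2: normalisation and zero-m 3j drop out of the ratio.
A: Δ: 0! 2! 2! / 5! → 1/30; sum: t=0:+1/4 = 1/4; 3j²(1 1 2; -1 1 0) = Δ·Π!·Σ² = 1/30  (sign +1)
B: Δ: 0! 2! 2! / 5! → 1/30; sum: t=0:+1/2 = 1/2; 3j²(1 1 2; 1 0 -1) = Δ·Π!·Σ² = 1/10  (sign -1)
I_A²/I_B² = (1/30)/(1/10) = 1/3

1/3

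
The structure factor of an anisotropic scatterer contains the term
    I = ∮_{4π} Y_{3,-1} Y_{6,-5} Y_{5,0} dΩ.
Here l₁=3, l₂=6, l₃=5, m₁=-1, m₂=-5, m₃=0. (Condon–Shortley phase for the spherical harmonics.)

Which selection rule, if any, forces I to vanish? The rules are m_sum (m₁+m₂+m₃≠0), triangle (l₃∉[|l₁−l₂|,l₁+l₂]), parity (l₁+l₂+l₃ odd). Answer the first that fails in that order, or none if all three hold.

m₁+m₂+m₃ = -1 − 5 + 0 = -6  ✗
triangle: |3−6|=3 ≤ l₃=5 ≤ 3+6=9
parity: l₁+l₂+l₃ = 14 is even

m_sum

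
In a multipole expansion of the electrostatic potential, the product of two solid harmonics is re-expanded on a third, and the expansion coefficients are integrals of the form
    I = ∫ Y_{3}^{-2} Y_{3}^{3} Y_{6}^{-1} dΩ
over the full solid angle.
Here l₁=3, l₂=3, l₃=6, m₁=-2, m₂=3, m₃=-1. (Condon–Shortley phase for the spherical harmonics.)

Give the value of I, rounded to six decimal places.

-0.031364

Rules hold: Σm=0, L=12 even, 0≤6≤6.
N = 7·7·13 = 637
Δ = 0!·6!·6!/13! = 1/12012
Racah Σ t=0..0: t=0:+1/1296 = 1/1296
⇒ 3j(3 3 6; 0 0 0)² = 100/3003, sgn +1
Racah Σ t=0..0: t=0:+1/86400 = 1/86400
⇒ 3j(3 3 6; -2 3 -1)² = 1/1716, sgn -1
4πI² = N·(3j₀)²·(3jₘ)² = 175/14157
I = -1·√(0.0123614/4π) = -0.03136379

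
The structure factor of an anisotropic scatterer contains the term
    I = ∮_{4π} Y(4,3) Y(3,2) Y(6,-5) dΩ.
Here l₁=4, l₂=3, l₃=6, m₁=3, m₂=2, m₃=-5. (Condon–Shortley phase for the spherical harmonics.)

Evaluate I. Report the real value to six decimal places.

0.000000

l₁+l₂+l₃=13 is odd: 3j(l;000)=0 ⇒ I=0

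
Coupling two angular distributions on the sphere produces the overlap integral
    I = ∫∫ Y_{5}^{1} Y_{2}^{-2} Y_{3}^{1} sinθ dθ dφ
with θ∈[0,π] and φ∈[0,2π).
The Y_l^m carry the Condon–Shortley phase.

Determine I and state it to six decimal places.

Rules hold: Σm=0, L=10 even, 3≤3≤7.
N = 11·5·7 = 385
Δ = 4!·6!·0!/11! = 1/2310
Racah Σ t=2..2: t=2:+1/144 = 1/144
⇒ 3j(5 2 3; 0 0 0)² = 10/231, sgn -1
Racah Σ t=0..0: t=0:+1/1152 = 1/1152
⇒ 3j(5 2 3; 1 -2 1)² = 1/154, sgn +1
4πI² = N·(3j₀)²·(3jₘ)² = 25/231
I = -1·√(0.108225/4π) = -0.09280237

-0.092802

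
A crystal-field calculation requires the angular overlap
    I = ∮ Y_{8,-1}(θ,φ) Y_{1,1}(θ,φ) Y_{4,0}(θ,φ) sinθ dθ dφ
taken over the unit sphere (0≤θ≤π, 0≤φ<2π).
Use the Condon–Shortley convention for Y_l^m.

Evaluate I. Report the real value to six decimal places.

|8−1|≤4≤8+1 violated ⇒ I = 0

0.000000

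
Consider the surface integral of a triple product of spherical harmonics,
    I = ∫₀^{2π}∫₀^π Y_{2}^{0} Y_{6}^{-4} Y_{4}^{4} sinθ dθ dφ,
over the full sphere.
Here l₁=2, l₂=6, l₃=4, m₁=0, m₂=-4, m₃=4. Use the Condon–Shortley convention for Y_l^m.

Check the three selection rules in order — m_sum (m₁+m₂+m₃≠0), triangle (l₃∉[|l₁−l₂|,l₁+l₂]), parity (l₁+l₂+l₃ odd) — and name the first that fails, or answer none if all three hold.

none

m₁+m₂+m₃ = 0 − 4 + 4 = 0  ✓
triangle: |2−6|=4 ≤ l₃=4 ≤ 2+6=8  ✓
parity: l₁+l₂+l₃ = 12 is even  ✓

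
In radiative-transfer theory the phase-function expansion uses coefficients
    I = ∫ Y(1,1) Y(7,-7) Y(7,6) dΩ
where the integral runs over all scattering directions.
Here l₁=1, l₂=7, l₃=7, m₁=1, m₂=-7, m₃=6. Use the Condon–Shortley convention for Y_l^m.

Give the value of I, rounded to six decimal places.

l₁+l₂+l₃=15 is odd: 3j(l;000)=0 ⇒ I=0

0.000000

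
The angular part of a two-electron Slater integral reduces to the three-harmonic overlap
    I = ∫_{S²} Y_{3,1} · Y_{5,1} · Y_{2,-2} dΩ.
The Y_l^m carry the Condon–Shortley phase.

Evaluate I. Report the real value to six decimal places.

m-sum 0 ✓  L=10 even ✓  2≤2≤8 ✓
Π(2lᵢ+1) = 7×11×5 = 385
triangle coeff Δ(3,5,2) = 1/2310
Σ_t [3,3]: t=3:−1/144 = -1/144
(3j)²=10/231 [(3 5 2; 0 0 0)], sign=-1
Σ_t [2,2]: t=2:+1/1152 = 1/1152
(3j)²=1/154 [(3 5 2; 1 1 -2)], sign=+1
⇒ 4πI² = 25/231
I = (-1)√(25/231/(4π)) = -0.09280237

-0.092802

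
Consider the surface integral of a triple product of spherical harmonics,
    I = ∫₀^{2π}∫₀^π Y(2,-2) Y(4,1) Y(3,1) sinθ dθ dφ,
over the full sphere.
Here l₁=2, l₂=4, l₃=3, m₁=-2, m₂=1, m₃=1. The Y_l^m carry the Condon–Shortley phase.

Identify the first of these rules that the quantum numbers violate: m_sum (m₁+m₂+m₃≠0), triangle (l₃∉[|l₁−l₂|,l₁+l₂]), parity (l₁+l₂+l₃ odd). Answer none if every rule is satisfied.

m₁+m₂+m₃ = -2 + 1 + 1 = 0  ✓
triangle: |2−4|=2 ≤ l₃=3 ≤ 2+4=6  ✓
parity: l₁+l₂+l₃ = 9 is odd  ✗

parity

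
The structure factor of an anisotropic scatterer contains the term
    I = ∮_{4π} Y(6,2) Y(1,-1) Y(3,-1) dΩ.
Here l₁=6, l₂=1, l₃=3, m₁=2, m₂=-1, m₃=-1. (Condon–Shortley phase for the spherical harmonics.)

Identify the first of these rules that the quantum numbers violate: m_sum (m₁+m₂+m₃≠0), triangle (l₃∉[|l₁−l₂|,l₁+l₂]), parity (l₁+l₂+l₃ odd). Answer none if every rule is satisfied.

triangle

azimuthal sum: 2 − 1 − 1 = 0  ✓
5 ≤ 3 ≤ 7 (triangle on l)  ✗
L = 6 + 1 + 3 = 10 (even)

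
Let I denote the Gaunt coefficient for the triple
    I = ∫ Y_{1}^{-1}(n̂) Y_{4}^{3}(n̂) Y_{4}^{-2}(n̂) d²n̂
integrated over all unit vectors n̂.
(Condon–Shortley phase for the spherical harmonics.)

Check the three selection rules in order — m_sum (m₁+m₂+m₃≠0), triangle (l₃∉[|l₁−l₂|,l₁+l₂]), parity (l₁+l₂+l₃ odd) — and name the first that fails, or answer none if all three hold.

parity

Σmᵢ = 0  ✓
l₃∈[|l₁−l₂|,l₁+l₂]=[3,5], have l₃=4  ✓
Σlᵢ = 9 ⇒ odd  ✗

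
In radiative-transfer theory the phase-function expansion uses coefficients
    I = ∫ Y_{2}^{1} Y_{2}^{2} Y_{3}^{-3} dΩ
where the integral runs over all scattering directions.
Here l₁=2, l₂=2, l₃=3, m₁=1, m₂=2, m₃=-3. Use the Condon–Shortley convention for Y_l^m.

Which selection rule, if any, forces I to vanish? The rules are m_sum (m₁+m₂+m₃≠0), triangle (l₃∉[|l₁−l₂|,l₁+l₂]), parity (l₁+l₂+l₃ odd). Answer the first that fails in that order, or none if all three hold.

Σmᵢ = 0  ✓
l₃∈[|l₁−l₂|,l₁+l₂]=[0,4], have l₃=3  ✓
Σlᵢ = 7 ⇒ odd  ✗

parity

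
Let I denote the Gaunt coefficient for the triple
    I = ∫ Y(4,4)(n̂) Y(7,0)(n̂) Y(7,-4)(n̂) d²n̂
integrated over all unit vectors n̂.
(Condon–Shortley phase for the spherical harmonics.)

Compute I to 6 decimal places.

Checks pass: Σm=0; 18 even; l₃=7∈[3,11].
(2·4+1)(2·7+1)(2·7+1) = 2025
Δ: 4! 4! 10! / 19! → 1/58198140
sum: t=0:+1/17418240 t=1:−1/622080 t=2:+1/230400 t=3:−1/622080 t=4:+1/17418240 = 1/806400
3j²(4 7 7; 0 0 0) = Δ·Π!·Σ² = 2268/230945  (sign -1)
sum: t=0:+1/17418240 = 1/17418240
3j²(4 7 7; 4 0 -4) = Δ·Π!·Σ² = 175/12597  (sign -1)
combine: 4πI² = 2025·2268/230945·175/12597 = 53581500/193947611
take √, sign +1: I = 0.14827239

0.148272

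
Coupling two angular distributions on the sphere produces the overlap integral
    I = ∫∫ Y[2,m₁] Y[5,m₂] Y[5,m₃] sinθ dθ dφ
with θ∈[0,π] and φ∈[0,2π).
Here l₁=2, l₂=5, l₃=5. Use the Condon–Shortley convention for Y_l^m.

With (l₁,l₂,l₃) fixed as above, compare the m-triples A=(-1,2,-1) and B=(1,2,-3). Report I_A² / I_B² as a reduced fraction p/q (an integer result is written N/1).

l's match ⇒ only the (l;m) 3-j factors differ between A and B.
A: triangle coeff Δ(2,5,5) = 1/38610; Σ_t [1,2]: t=1:−1/2880 t=2:+1/1440 = 1/2880; (3j)²=7/715 [(2 5 5; -1 2 -1)], sign=+1
B: triangle coeff Δ(2,5,5) = 1/38610; Σ_t [0,1]: t=0:+1/10080 t=1:−1/2880 = -1/4032; (3j)²=10/429 [(2 5 5; 1 2 -3)], sign=-1
I_A²/I_B² = (7/715)/(10/429) = 21/50

21/50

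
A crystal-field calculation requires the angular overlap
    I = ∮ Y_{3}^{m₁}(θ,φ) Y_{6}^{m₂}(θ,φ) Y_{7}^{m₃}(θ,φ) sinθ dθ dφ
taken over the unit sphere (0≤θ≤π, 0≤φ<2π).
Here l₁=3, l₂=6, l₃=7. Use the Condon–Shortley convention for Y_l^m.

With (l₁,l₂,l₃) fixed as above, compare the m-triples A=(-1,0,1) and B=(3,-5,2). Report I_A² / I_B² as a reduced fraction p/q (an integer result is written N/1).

Same 3,6,7: normalisation and zero-m 3j drop out of the ratio.
A: Δ: 2! 4! 10! / 17! → 1/2042040; sum: t=0:+1/829440 t=1:−1/86400 t=2:+1/138240 = -13/4147200; 3j²(3 6 7; -1 0 1) = Δ·Π!·Σ² = 13/3740  (sign -1)
B: Δ: 2! 4! 10! / 17! → 1/2042040; sum: t=0:+1/17418240 = 1/17418240; 3j²(3 6 7; 3 -5 2) = Δ·Π!·Σ² = 25/12376  (sign -1)
I_A²/I_B² = (13/3740)/(25/12376) = 2366/1375

2366/1375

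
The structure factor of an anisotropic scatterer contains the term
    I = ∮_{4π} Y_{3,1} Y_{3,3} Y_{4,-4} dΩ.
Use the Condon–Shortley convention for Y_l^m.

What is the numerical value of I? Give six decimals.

-0.166198

Rules hold: Σm=0, L=10 even, 0≤4≤6.
N = 7·7·9 = 441
Δ = 2!·4!·4!/11! = 1/34650
Racah Σ t=0..2: t=0:+1/72 t=1:−1/16 t=2:+1/72 = -5/144
⇒ 3j(3 3 4; 0 0 0)² = 2/77, sgn -1
Racah Σ t=2..2: t=2:+1/1152 = 1/1152
⇒ 3j(3 3 4; 1 3 -4)² = 1/33, sgn +1
4πI² = N·(3j₀)²·(3jₘ)² = 42/121
I = -1·√(0.347107/4π) = -0.16619847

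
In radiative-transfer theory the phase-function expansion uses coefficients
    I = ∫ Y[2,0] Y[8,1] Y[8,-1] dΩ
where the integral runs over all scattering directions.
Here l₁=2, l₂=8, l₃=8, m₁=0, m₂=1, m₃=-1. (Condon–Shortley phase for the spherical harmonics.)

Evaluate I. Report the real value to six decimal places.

-0.152716

Checks pass: Σm=0; 18 even; l₃=8∈[6,10].
(2·2+1)(2·8+1)(2·8+1) = 1445
Δ: 2! 2! 14! / 19! → 1/348840
sum: t=0:+1/116121600 t=1:−1/25401600 t=2:+1/116121600 = -1/45158400
3j²(2 8 8; 0 0 0) = Δ·Π!·Σ² = 24/1615  (sign -1)
sum: t=0:+1/174182400 t=1:−1/29030400 t=2:+1/101606400 = -23/1219276800
3j²(2 8 8; 0 1 -1) = Δ·Π!·Σ² = 529/38760  (sign +1)
combine: 4πI² = 1445·24/1615·529/38760 = 529/1805
take √, sign -1: I = -0.15271592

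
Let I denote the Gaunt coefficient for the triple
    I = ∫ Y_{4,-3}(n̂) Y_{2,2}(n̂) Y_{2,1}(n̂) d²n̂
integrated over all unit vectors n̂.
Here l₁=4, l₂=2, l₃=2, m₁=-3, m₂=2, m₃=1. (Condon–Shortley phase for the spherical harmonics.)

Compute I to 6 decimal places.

m-sum 0 ✓  L=8 even ✓  2≤2≤6 ✓
Π(2lᵢ+1) = 9×5×5 = 225
triangle coeff Δ(4,2,2) = 1/630
Σ_t [2,2]: t=2:+1/16 = 1/16
(3j)²=2/35 [(4 2 2; 0 0 0)], sign=+1
Σ_t [4,4]: t=4:+1/144 = 1/144
(3j)²=1/18 [(4 2 2; -3 2 1)], sign=-1
⇒ 4πI² = 5/7
I = (-1)√(5/7/(4π)) = -0.23841361

-0.238414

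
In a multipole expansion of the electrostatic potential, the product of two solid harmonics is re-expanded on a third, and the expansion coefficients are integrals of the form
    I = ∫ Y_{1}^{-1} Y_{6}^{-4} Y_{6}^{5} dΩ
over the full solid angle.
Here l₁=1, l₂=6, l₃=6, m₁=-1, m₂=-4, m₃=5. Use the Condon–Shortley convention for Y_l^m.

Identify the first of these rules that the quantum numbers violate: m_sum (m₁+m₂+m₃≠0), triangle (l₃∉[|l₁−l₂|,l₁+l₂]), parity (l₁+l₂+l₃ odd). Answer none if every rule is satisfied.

m₁+m₂+m₃ = -1 − 4 + 5 = 0  ✓
triangle: |1−6|=5 ≤ l₃=6 ≤ 1+6=7  ✓
parity: l₁+l₂+l₃ = 13 is odd  ✗

parity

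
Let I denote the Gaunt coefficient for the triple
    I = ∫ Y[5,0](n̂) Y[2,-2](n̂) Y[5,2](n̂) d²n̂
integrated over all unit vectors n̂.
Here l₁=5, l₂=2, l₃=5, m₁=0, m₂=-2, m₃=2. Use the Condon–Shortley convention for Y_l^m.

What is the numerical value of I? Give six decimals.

-0.191372

Checks pass: Σm=0; 12 even; l₃=5∈[3,7].
(2·5+1)(2·2+1)(2·5+1) = 605
Δ: 2! 8! 2! / 13! → 1/38610
sum: t=0:+1/2880 t=1:−1/576 t=2:+1/2880 = -1/960
3j²(5 2 5; 0 0 0) = Δ·Π!·Σ² = 10/429  (sign +1)
sum: t=0:+1/2880 = 1/2880
3j²(5 2 5; 0 -2 2) = Δ·Π!·Σ² = 14/429  (sign -1)
combine: 4πI² = 605·10/429·14/429 = 700/1521
take √, sign -1: I = -0.19137248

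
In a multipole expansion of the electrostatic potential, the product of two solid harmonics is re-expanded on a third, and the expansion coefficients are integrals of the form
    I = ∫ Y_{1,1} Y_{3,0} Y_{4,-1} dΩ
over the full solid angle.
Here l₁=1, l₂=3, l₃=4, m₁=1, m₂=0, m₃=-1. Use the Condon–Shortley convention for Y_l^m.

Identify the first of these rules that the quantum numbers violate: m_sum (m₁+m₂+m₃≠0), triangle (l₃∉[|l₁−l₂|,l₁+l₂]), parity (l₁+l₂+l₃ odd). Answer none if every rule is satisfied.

Σmᵢ = 0  ✓
l₃∈[|l₁−l₂|,l₁+l₂]=[2,4], have l₃=4  ✓
Σlᵢ = 8 ⇒ even  ✓

none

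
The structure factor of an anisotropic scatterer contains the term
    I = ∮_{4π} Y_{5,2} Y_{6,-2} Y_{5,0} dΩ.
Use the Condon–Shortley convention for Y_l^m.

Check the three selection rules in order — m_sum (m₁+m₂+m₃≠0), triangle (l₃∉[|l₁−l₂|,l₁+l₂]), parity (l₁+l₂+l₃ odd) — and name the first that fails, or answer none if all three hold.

azimuthal sum: 2 − 2 + 0 = 0  ✓
1 ≤ 5 ≤ 11 (triangle on l)  ✓
L = 5 + 6 + 5 = 16 (even)  ✓

none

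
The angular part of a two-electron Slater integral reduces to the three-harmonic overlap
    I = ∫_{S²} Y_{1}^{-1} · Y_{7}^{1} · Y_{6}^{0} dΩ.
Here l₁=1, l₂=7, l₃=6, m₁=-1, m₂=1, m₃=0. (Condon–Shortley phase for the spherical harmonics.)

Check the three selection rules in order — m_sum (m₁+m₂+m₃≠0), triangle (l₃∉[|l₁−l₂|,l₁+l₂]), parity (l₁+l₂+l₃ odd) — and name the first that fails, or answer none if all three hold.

none

m₁+m₂+m₃ = -1 + 1 + 0 = 0  ✓
triangle: |1−7|=6 ≤ l₃=6 ≤ 1+7=8  ✓
parity: l₁+l₂+l₃ = 14 is even  ✓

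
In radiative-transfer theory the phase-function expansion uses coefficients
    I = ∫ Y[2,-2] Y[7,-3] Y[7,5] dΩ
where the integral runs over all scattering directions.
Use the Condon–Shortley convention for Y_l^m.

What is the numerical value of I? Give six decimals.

m-sum 0 ✓  L=16 even ✓  5≤7≤9 ✓
Π(2lᵢ+1) = 5×15×15 = 1125
triangle coeff Δ(2,7,7) = 1/185640
Σ_t [0,2]: t=0:+1/2419200 t=1:−1/518400 t=2:+1/2419200 = -1/907200
(3j)²=56/3315 [(2 7 7; 0 0 0)], sign=+1
Σ_t [2,2]: t=2:+1/29030400 = 1/29030400
(3j)²=99/7735 [(2 7 7; -2 -3 5)], sign=+1
⇒ 4πI² = 11880/48841
I = (+1)√(11880/48841/(4π)) = 0.13912687

0.139127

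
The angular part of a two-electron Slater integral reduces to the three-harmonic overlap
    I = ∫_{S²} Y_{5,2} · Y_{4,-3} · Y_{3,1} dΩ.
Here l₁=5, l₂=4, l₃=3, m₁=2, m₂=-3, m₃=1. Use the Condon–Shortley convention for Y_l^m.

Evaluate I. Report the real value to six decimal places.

-0.171363

Checks pass: Σm=0; 12 even; l₃=3∈[1,9].
(2·5+1)(2·4+1)(2·3+1) = 693
Δ: 6! 4! 2! / 13! → 1/180180
sum: t=2:+1/576 t=3:−1/144 t=4:+1/576 = -1/288
3j²(5 4 3; 0 0 0) = Δ·Π!·Σ² = 20/1001  (sign +1)
sum: t=0:+1/4320 t=1:−1/960 = -7/8640
3j²(5 4 3; 2 -3 1) = Δ·Π!·Σ² = 343/12870  (sign -1)
combine: 4πI² = 693·20/1001·343/12870 = 686/1859
take √, sign -1: I = -0.17136315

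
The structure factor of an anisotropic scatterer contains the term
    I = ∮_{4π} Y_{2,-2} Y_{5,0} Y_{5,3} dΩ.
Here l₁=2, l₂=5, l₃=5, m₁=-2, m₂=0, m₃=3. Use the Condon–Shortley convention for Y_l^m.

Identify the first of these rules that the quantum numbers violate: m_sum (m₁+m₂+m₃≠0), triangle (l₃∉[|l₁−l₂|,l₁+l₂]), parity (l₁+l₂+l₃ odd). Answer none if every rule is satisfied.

m₁+m₂+m₃ = -2 + 0 + 3 = 1  ✗
triangle: |2−5|=3 ≤ l₃=5 ≤ 2+5=7
parity: l₁+l₂+l₃ = 12 is even

m_sum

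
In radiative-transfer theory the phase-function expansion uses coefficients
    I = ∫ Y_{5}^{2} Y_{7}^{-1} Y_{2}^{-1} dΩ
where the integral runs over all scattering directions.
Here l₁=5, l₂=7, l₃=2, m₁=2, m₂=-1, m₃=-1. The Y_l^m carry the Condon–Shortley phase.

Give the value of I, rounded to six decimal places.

Rules hold: Σm=0, L=14 even, 2≤2≤12.
N = 11·15·5 = 825
Δ = 10!·0!·4!/15! = 1/15015
Racah Σ t=5..5: t=5:−1/57600 = -1/57600
⇒ 3j(5 7 2; 0 0 0)² = 21/715, sgn -1
Racah Σ t=3..3: t=3:−1/181440 = -1/181440
⇒ 3j(5 7 2; 2 -1 -1)² = 32/3003, sgn +1
4πI² = N·(3j₀)²·(3jₘ)² = 480/1859
I = -1·√(0.258203/4π) = -0.14334284

-0.143343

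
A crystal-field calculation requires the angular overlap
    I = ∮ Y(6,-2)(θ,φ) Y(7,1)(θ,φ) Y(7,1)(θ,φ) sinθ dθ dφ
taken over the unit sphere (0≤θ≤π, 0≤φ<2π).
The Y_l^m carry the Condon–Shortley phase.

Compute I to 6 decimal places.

0.112822

Checks pass: Σm=0; 20 even; l₃=7∈[1,13].
(2·6+1)(2·7+1)(2·7+1) = 2925
Δ: 6! 6! 8! / 21! → 1/2444321880
sum: t=0:+1/2612736000 t=1:−1/20736000 t=2:+1/1658880 t=3:−1/746496 t=4:+1/1658880 t=5:−1/20736000 t=6:+1/2612736000 = -1/4354560
3j²(6 7 7; 0 0 0) = Δ·Π!·Σ² = 1000/138567  (sign +1)
sum: t=2:+1/49766400 t=3:−1/3110400 t=4:+1/1327104 t=5:−1/3110400 t=6:+1/49766400 = 1/6635520
3j²(6 7 7; -2 1 1) = Δ·Π!·Σ² = 350/46189  (sign +1)
combine: 4πI² = 2925·1000/138567·350/46189 = 26250000/164109517
take √, sign +1: I = 0.11282175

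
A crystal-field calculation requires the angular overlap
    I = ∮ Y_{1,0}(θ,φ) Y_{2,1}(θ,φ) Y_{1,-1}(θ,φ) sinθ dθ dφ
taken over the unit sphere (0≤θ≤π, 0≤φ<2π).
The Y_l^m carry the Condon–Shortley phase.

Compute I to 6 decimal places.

-0.218510

m-sum 0 ✓  L=4 even ✓  1≤1≤3 ✓
Π(2lᵢ+1) = 3×5×3 = 45
triangle coeff Δ(1,2,1) = 1/30
Σ_t [1,1]: t=1:−1/1 = -1/1
(3j)²=2/15 [(1 2 1; 0 0 0)], sign=+1
Σ_t [1,1]: t=1:−1/2 = -1/2
(3j)²=1/10 [(1 2 1; 0 1 -1)], sign=-1
⇒ 4πI² = 3/5
I = (-1)√(3/5/(4π)) = -0.21850969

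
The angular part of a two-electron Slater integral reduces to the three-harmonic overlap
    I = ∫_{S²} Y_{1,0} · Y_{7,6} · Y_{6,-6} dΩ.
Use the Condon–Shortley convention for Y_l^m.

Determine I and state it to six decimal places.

0.126157

Checks pass: Σm=0; 14 even; l₃=6∈[6,8].
(2·1+1)(2·7+1)(2·6+1) = 585
Δ: 2! 0! 12! / 15! → 1/1365
sum: t=1:−1/518400 = -1/518400
3j²(1 7 6; 0 0 0) = Δ·Π!·Σ² = 7/195  (sign -1)
sum: t=1:−1/479001600 = -1/479001600
3j²(1 7 6; 0 6 -6) = Δ·Π!·Σ² = 1/105  (sign -1)
combine: 4πI² = 585·7/195·1/105 = 1/5
take √, sign +1: I = 0.12615663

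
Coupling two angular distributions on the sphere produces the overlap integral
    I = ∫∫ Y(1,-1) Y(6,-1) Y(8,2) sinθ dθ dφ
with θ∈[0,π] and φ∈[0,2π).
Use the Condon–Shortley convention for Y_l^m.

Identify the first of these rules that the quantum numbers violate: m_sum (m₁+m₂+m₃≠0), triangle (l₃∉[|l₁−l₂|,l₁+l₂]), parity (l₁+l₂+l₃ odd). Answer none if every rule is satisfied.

triangle

m₁+m₂+m₃ = -1 − 1 + 2 = 0  ✓
triangle: |1−6|=5 ≤ l₃=8 ≤ 1+6=7  ✗
parity: l₁+l₂+l₃ = 15 is odd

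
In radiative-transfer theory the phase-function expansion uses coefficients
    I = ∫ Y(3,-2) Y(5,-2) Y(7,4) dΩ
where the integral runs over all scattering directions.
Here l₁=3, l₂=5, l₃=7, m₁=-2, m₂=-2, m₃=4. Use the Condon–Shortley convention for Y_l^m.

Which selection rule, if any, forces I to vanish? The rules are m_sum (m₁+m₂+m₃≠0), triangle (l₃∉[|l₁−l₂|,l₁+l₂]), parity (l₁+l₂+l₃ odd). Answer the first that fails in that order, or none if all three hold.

Σmᵢ = 0  ✓
l₃∈[|l₁−l₂|,l₁+l₂]=[2,8], have l₃=7  ✓
Σlᵢ = 15 ⇒ odd  ✗

parity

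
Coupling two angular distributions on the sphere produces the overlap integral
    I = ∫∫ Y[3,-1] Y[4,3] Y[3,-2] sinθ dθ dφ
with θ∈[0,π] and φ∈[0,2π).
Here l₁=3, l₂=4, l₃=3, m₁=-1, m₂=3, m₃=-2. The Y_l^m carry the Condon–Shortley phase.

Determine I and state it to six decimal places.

Rules hold: Σm=0, L=10 even, 1≤3≤7.
N = 7·9·7 = 441
Δ = 4!·2!·4!/11! = 1/34650
Racah Σ t=1..3: t=1:−1/72 t=2:+1/16 t=3:−1/72 = 5/144
⇒ 3j(3 4 3; 0 0 0)² = 2/77, sgn -1
Racah Σ t=3..4: t=3:−1/144 t=4:+1/288 = -1/288
⇒ 3j(3 4 3; -1 3 -2)² = 1/99, sgn +1
4πI² = N·(3j₀)²·(3jₘ)² = 14/121
I = -1·√(0.115702/4π) = -0.09595473

-0.095955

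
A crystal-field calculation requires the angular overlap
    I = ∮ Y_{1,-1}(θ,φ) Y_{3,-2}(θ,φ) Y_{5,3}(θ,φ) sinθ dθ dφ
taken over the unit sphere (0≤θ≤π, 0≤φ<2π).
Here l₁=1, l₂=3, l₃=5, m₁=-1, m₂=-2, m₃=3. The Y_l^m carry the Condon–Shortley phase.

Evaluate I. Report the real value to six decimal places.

0.000000

l₃=5 ∉ [2,4] — triangle fails ⇒ I = 0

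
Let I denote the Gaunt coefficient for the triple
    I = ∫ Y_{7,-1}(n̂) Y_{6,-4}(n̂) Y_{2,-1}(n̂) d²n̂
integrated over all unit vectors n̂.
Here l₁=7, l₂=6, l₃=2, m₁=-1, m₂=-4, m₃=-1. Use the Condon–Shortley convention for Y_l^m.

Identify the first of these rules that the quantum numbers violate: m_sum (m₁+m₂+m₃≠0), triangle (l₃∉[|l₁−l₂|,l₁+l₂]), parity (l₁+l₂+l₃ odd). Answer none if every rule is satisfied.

m_sum

Σmᵢ = -6  ✗
l₃∈[|l₁−l₂|,l₁+l₂]=[1,13], have l₃=2
Σlᵢ = 15 ⇒ odd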